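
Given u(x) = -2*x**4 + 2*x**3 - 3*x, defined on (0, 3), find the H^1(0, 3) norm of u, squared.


||u||_{H^1}^2 = 530199/35

The H^1 norm (squared) on an interval (0, L) is
  ||u||_{H^1}^2 = ∫_0^L u(x)^2 dx + ∫_0^L u'(x)^2 dx.
Compute u'(x) = -8*x**3 + 6*x**2 - 3.
Then u(x)^2 = 4*x**8 - 8*x**7 + 4*x**6 + 12*x**5 - 12*x**4 + 9*x**2 and u'(x)^2 = 64*x**6 - 96*x**5 + 36*x**4 + 48*x**3 - 36*x**2 + 9.
Integrate each monomial from 0 to 3 using ∫_0^3 c·x^n dx = c·3^(n+1)/(n+1):
  ∫_0^3 u(x)^2 dx = ∫_0^3 (4*x^8 - 8*x^7 + 4*x^6 + 12*x^5 - 12*x^4 + 9*x^2) dx. Term by term:
    ∫_0^3 4*x^8 dx = 8748;  ∫_0^3 -8*x^7 dx = -6561;  ∫_0^3 4*x^6 dx = 8748/7;
    ∫_0^3 12*x^5 dx = 1458;  ∫_0^3 -12*x^4 dx = -2916/5;  ∫_0^3 9*x^2 dx = 81.
  Sum: 8748 − 6561 + 8748/7 + 1458 − 2916/5 + 81 = 153738/35.
  ∫_0^3 u'(x)^2 dx = ∫_0^3 (64*x^6 - 96*x^5 + 36*x^4 + 48*x^3 - 36*x^2 + 9) dx. Term by term:
    ∫_0^3 64*x^6 dx = 139968/7;  ∫_0^3 -96*x^5 dx = -11664;  ∫_0^3 36*x^4 dx = 8748/5;
    ∫_0^3 48*x^3 dx = 972;  ∫_0^3 -36*x^2 dx = -324;  ∫_0^3 9 dx = 27.
  Sum: 139968/7 − 11664 + 8748/5 + 972 − 324 + 27 = 376461/35.
Adding: ||u||_{H^1}^2 = 153738/35 + 376461/35 = 530199/35.


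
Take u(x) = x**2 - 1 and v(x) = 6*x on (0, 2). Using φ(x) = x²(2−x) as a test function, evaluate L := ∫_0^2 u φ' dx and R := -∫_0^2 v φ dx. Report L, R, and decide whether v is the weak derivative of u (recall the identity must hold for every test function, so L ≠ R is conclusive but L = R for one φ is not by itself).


LHS = -16/5, RHS = -48/5. No, v is not the weak derivative of u.

u(x) = x**2 - 1, classical derivative u'(x) = 2*x.
φ(x) = x²(2−x), so φ'(x) = x*(4 - 3*x).
Note φ(0) = φ(2) = 0, so the boundary term u·φ vanishes.
LHS = ∫_0^2 u(x) φ'(x) dx = ∫_0^2 (-3*x^4 + 4*x^3 + 3*x^2 - 4*x) dx. Term by term:
  ∫_0^2 -3*x^4 dx = -96/5;  ∫_0^2 4*x^3 dx = 16;  ∫_0^2 3*x^2 dx = 8;
  ∫_0^2 -4*x dx = -8.
Sum: -96/5 + 16 + 8 − 8 = -16/5.
So LHS = -16/5.
∫_0^2 v(x) φ(x) dx = ∫_0^2 (-6*x^4 + 12*x^3) dx. Term by term:
  ∫_0^2 -6*x^4 dx = -192/5;  ∫_0^2 12*x^3 dx = 48.
Sum: -192/5 + 48 = 48/5.
So RHS = -∫_0^2 v(x) φ(x) dx = -48/5.
LHS − RHS = 32/5 ≠ 0, so the identity fails.
(For a valid weak derivative the identity must hold for EVERY test function, in particular this one. The failure shows v is NOT the weak derivative of u.)
Correct weak derivative would be u'(x) = 2*x.


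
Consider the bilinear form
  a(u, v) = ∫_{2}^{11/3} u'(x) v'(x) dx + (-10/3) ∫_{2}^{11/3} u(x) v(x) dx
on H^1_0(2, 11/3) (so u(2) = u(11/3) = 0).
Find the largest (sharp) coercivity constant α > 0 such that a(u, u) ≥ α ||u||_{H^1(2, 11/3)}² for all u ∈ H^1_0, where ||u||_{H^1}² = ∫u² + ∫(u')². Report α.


α = (-250 + 27*π^2)/(3*(25 + 9*π^2))

Coercivity of a(·,·) on H^1_0(2, 11/3) means a(u, u) ≥ α ||u||_{H^1}² for every u ∈ H^1_0.
The interval has length L = 5/3, and Poincaré/coercivity depend only on L. Here a(u, u) = ∫(u')² + (-10/3)·∫u².
Here c = -10/3 < 0 with |c| < (π/L)² = 9*π^2/25, so coercivity still holds. The condition a(u,u) ≥ α||u||_{H^1}² reads (1−α)∫(u')² ≥ (α−c)∫u². Any admissible α is ≤ 1 (rapidly oscillating u have ∫u²/∫(u')² → 0), and α = 1 would force 0 ≥ (1−c)∫u², impossible since c < 1; so 1−α > 0. By the sharp Poincaré inequality on H^1_0 of an interval of length L, ∫(u')² ≥ (π/L)²∫u² with equality for the first sine mode sin(π(x−x₀)/L) (x₀ the left endpoint), so the inequality holds for all u iff (1−α)(π/L)² ≥ α − c, i.e. α ≤ ((π/L)² + c)/((π/L)² + 1) = (1 + c(L/π)²)/(1 + (L/π)²). (Direct route, valid since c ≤ 0: Poincaré gives c∫u² ≥ c(L/π)²∫(u')², so a(u,u) ≥ (1 + c(L/π)²)∫(u')², while ||u||_{H^1}² ≤ (1 + (L/π)²)∫(u')²; dividing yields the same α.) With (π/L)² = 9*π^2/25 and c = -10/3, the largest admissible constant is α = ((π/L)² + c)/((π/L)² + 1).
Simplifying, α = (-250 + 27*π^2)/(3*(25 + 9*π^2)).


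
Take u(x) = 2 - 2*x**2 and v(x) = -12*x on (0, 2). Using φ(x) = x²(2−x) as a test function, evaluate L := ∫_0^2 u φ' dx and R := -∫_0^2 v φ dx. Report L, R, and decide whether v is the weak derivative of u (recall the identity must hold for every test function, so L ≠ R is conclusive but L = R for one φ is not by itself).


LHS = 32/5, RHS = 96/5. No, v is not the weak derivative of u.

u(x) = 2 - 2*x**2, classical derivative u'(x) = -4*x.
φ(x) = x²(2−x), so φ'(x) = x*(4 - 3*x).
Note φ(0) = φ(2) = 0, so the boundary term u·φ vanishes.
LHS = ∫_0^2 u(x) φ'(x) dx = ∫_0^2 (6*x^4 - 8*x^3 - 6*x^2 + 8*x) dx. Term by term:
  ∫_0^2 6*x^4 dx = 192/5;  ∫_0^2 -8*x^3 dx = -32;  ∫_0^2 -6*x^2 dx = -16;
  ∫_0^2 8*x dx = 16.
Sum: 192/5 − 32 − 16 + 16 = 32/5.
So LHS = 32/5.
∫_0^2 v(x) φ(x) dx = ∫_0^2 (12*x^4 - 24*x^3) dx. Term by term:
  ∫_0^2 12*x^4 dx = 384/5;  ∫_0^2 -24*x^3 dx = -96.
Sum: 384/5 − 96 = -96/5.
So RHS = -∫_0^2 v(x) φ(x) dx = 96/5.
LHS − RHS = -64/5 ≠ 0, so the identity fails.
(For a valid weak derivative the identity must hold for EVERY test function, in particular this one. The failure shows v is NOT the weak derivative of u.)
Correct weak derivative would be u'(x) = -4*x.


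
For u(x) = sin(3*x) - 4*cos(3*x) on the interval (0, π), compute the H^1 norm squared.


||u||_{H^1(0,π)}^2 = 85*π

u'(x) = 12*sin(3*x) + 3*cos(3*x).
Expand u² and (u')² and integrate term by term on (0, π), using: for integers n ≥ 1, ∫_0^π sin²(nx) dx = ∫_0^π cos²(nx) dx = π/2; for n ≠ n', ∫_0^π sin(nx)sin(n'x) dx = ∫_0^π cos(nx)cos(n'x) dx = 0; and by product-to-sum, ∫_0^π sin(nx)cos(n'x) dx = ½∫_0^π [sin((n+n')x) + sin((n−n')x)] dx, which is 0 when n+n' is even and 2n/(n²−n'²) when n+n' is odd (it need not vanish on (0, π)).
  u² squared terms: (-4)²·∫cos(3x)² dx = 16·π/2 = 8*π;  (1)²·∫sin(3x)² dx = 1·π/2 = π/2.
  u² cross terms: 2·(-4)·(1)·∫cos(3x)·sin(3x) dx = -8·(0) = 0.
  So ∫_0^π u² dx = 8*π + π/2 + 0 = 17*π/2.
  (u')² squared terms: (3)²·∫cos(3x)² dx = 9·π/2 = 9*π/2;  (12)²·∫sin(3x)² dx = 144·π/2 = 72*π.
  (u')² cross terms: 2·(3)·(12)·∫cos(3x)·sin(3x) dx = 72·(0) = 0.
  So ∫_0^π (u')² dx = 9*π/2 + 72*π + 0 = 153*π/2.
||u||_{H^1}^2 = (17*π/2) + (153*π/2) = 85*π.


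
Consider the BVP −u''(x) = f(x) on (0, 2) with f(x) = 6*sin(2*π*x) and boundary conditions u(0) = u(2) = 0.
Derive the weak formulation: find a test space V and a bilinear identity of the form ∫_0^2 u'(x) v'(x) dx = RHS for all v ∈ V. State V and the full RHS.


V = H^1_0(0, 2) (so v(0) = v(2) = 0); weak form: ∫_0^2 u'v' dx = ∫_0^2 (6*sin(2*π*x)) v dx for all v ∈ V.

Multiply both sides by a test function v and integrate from 0 to 2:
  ∫_0^2 −u''(x) v(x) dx = ∫_0^2 f(x) v(x) dx.
Integrate the LHS by parts once:
  ∫_0^2 −u'' v dx = −[u'(x) v(x)]_0^2 + ∫_0^2 u'(x) v'(x) dx.
Thus ∫_0^2 u'(x) v'(x) dx = ∫_0^2 f(x) v(x) dx + [u'(x) v(x)]_0^2.
Choose V so that boundary terms are either known or forced to vanish.
u is Dirichlet: u(0) = u(2) = 0. Let V = H^1_0(0, 2); then v(0) = v(2) = 0, and [u' v]_0^2 = 0.
Weak formulation: find u (satisfying any essential BC) such that ∫_0^2 u'(x) v'(x) dx = ∫_0^2 f v dx for all v ∈ V.
Substituting f(x) = 6*sin(2*π*x), the right-hand side is ∫_0^2 (6*sin(2*π*x)) v dx.


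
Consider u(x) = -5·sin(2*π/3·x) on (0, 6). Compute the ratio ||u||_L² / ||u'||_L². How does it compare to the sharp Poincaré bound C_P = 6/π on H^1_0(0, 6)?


||u||_L² / ||u'||_L² = 3/(2*π) < C_P = 6/π.

u(x) = -5·sin(2*π/3·x), so u'(x) = -10*π*cos(2*π*x/3)/3.
Writing u(x) = A·sin(kπx/L) with A = -5 and k = 4, use ∫_0^L sin²(kπx/L) dx = L/2 and ∫_0^L cos²(kπx/L) dx = L/2.
u² = 25·sin²(2*π/3·x) and (u')² = 100*π^2/9·cos²(2*π/3·x), and each of sin², cos² integrates to L/2 = 3 over (0, 6).
∫_0^6 u² dx = 75, so ||u||_L² = 5*sqrt(3).
∫_0^6 (u')² dx = 100*π^2/3, so ||u'||_L² = 10*sqrt(3)*π/3.
Ratio ||u||_L² / ||u'||_L² = 3/(2*π).
Sharp Poincaré constant on H^1_0(0, 6) is C_P = L/π = 6/π, achieved by sin(π/6·x).
This is the k = 4 harmonic; the ratio L/(kπ) is strictly less than C_P = L/π, consistent with the sharp inequality ||u||_L² ≤ C_P ||u'||_L².


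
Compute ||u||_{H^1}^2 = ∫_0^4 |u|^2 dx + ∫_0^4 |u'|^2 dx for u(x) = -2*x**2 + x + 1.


||u||_{H^1}^2 = 12008/15

The H^1 norm (squared) on an interval (0, L) is
  ||u||_{H^1}^2 = ∫_0^L u(x)^2 dx + ∫_0^L u'(x)^2 dx.
Compute u'(x) = 1 - 4*x.
Then u(x)^2 = 4*x**4 - 4*x**3 - 3*x**2 + 2*x + 1 and u'(x)^2 = 16*x**2 - 8*x + 1.
Integrate each monomial from 0 to 4 using ∫_0^4 c·x^n dx = c·4^(n+1)/(n+1):
  ∫_0^4 u(x)^2 dx = ∫_0^4 (4*x^4 - 4*x^3 - 3*x^2 + 2*x + 1) dx. Term by term:
    ∫_0^4 4*x^4 dx = 4096/5;  ∫_0^4 -4*x^3 dx = -256;  ∫_0^4 -3*x^2 dx = -64;
    ∫_0^4 2*x dx = 16;  ∫_0^4 1 dx = 4.
  Sum: 4096/5 − 256 − 64 + 16 + 4 = 2596/5.
  ∫_0^4 u'(x)^2 dx = ∫_0^4 (16*x^2 - 8*x + 1) dx. Term by term:
    ∫_0^4 16*x^2 dx = 1024/3;  ∫_0^4 -8*x dx = -64;  ∫_0^4 1 dx = 4.
  Sum: 1024/3 − 64 + 4 = 844/3.
Adding: ||u||_{H^1}^2 = 2596/5 + 844/3 = 12008/15.


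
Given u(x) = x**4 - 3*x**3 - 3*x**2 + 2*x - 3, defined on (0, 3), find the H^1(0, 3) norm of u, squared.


||u||_{H^1}^2 = 140181/140

The H^1 norm (squared) on an interval (0, L) is
  ||u||_{H^1}^2 = ∫_0^L u(x)^2 dx + ∫_0^L u'(x)^2 dx.
Compute u'(x) = 4*x**3 - 9*x**2 - 6*x + 2.
Then u(x)^2 = x**8 - 6*x**7 + 3*x**6 + 22*x**5 - 9*x**4 + 6*x**3 + 22*x**2 - 12*x + 9 and u'(x)^2 = 16*x**6 - 72*x**5 + 33*x**4 + 124*x**3 - 24*x + 4.
Integrate each monomial from 0 to 3 using ∫_0^3 c·x^n dx = c·3^(n+1)/(n+1):
  ∫_0^3 u(x)^2 dx = ∫_0^3 (x^8 - 6*x^7 + 3*x^6 + 22*x^5 - 9*x^4 + 6*x^3 + 22*x^2 - 12*x + 9) dx. Term by term:
    ∫_0^3 x^8 dx = 2187;  ∫_0^3 -6*x^7 dx = -19683/4;  ∫_0^3 3*x^6 dx = 6561/7;
    ∫_0^3 22*x^5 dx = 2673;  ∫_0^3 -9*x^4 dx = -2187/5;  ∫_0^3 6*x^3 dx = 243/2;
    ∫_0^3 22*x^2 dx = 198;  ∫_0^3 -12*x dx = -54;  ∫_0^3 9 dx = 27.
  Sum: 2187 − 19683/4 + 6561/7 + 2673 − 2187/5 + 243/2 + 198 − 54 + 27 = 102429/140.
  ∫_0^3 u'(x)^2 dx = ∫_0^3 (16*x^6 - 72*x^5 + 33*x^4 + 124*x^3 - 24*x + 4) dx. Term by term:
    ∫_0^3 16*x^6 dx = 34992/7;  ∫_0^3 -72*x^5 dx = -8748;  ∫_0^3 33*x^4 dx = 8019/5;
    ∫_0^3 124*x^3 dx = 2511;  ∫_0^3 -24*x dx = -108;  ∫_0^3 4 dx = 12.
  Sum: 34992/7 − 8748 + 8019/5 + 2511 − 108 + 12 = 9438/35.
Adding: ||u||_{H^1}^2 = 102429/140 + 9438/35 = 140181/140.


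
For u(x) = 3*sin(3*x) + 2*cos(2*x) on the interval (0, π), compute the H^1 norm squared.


||u||_{H^1(0,π)}^2 = 72 + 55*π

u'(x) = -4*sin(2*x) + 9*cos(3*x).
Expand u² and (u')² and integrate term by term on (0, π), using: for integers n ≥ 1, ∫_0^π sin²(nx) dx = ∫_0^π cos²(nx) dx = π/2; for n ≠ n', ∫_0^π sin(nx)sin(n'x) dx = ∫_0^π cos(nx)cos(n'x) dx = 0; and by product-to-sum, ∫_0^π sin(nx)cos(n'x) dx = ½∫_0^π [sin((n+n')x) + sin((n−n')x)] dx, which is 0 when n+n' is even and 2n/(n²−n'²) when n+n' is odd (it need not vanish on (0, π)).
  u² squared terms: (2)²·∫cos(2x)² dx = 4·π/2 = 2*π;  (3)²·∫sin(3x)² dx = 9·π/2 = 9*π/2.
  u² cross terms: 2·(2)·(3)·∫cos(2x)·sin(3x) dx = 12·(6/5) = 72/5.
  So ∫_0^π u² dx = 2*π + 9*π/2 + 72/5 = 72/5 + 13*π/2.
  (u')² squared terms: (-4)²·∫sin(2x)² dx = 16·π/2 = 8*π;  (9)²·∫cos(3x)² dx = 81·π/2 = 81*π/2.
  (u')² cross terms: 2·(-4)·(9)·∫sin(2x)·cos(3x) dx = -72·(-4/5) = 288/5.
  So ∫_0^π (u')² dx = 8*π + 81*π/2 + 288/5 = 288/5 + 97*π/2.
||u||_{H^1}^2 = (72/5 + 13*π/2) + (288/5 + 97*π/2) = 72 + 55*π.


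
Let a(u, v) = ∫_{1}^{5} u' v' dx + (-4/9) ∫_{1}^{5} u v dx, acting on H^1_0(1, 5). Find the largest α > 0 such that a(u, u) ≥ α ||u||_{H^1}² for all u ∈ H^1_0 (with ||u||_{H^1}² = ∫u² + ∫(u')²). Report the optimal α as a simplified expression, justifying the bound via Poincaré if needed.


α = (-64/9 + π^2)/(π^2 + 16)

Coercivity of a(·,·) on H^1_0(1, 5) means a(u, u) ≥ α ||u||_{H^1}² for every u ∈ H^1_0.
The interval has length L = 4, and Poincaré/coercivity depend only on L. Here a(u, u) = ∫(u')² + (-4/9)·∫u².
Here c = -4/9 < 0 with |c| < (π/L)² = π^2/16, so coercivity still holds. The condition a(u,u) ≥ α||u||_{H^1}² reads (1−α)∫(u')² ≥ (α−c)∫u². Any admissible α is ≤ 1 (rapidly oscillating u have ∫u²/∫(u')² → 0), and α = 1 would force 0 ≥ (1−c)∫u², impossible since c < 1; so 1−α > 0. By the sharp Poincaré inequality on H^1_0 of an interval of length L, ∫(u')² ≥ (π/L)²∫u² with equality for the first sine mode sin(π(x−x₀)/L) (x₀ the left endpoint), so the inequality holds for all u iff (1−α)(π/L)² ≥ α − c, i.e. α ≤ ((π/L)² + c)/((π/L)² + 1) = (1 + c(L/π)²)/(1 + (L/π)²). (Direct route, valid since c ≤ 0: Poincaré gives c∫u² ≥ c(L/π)²∫(u')², so a(u,u) ≥ (1 + c(L/π)²)∫(u')², while ||u||_{H^1}² ≤ (1 + (L/π)²)∫(u')²; dividing yields the same α.) With (π/L)² = π^2/16 and c = -4/9, the largest admissible constant is α = ((π/L)² + c)/((π/L)² + 1).
Simplifying, α = (-64/9 + π^2)/(π^2 + 16).


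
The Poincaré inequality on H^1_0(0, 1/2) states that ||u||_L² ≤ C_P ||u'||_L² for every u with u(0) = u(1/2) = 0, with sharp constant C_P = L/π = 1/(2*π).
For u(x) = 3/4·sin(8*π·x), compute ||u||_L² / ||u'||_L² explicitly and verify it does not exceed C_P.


||u||_L² / ||u'||_L² = 1/(8*π) < C_P = 1/(2*π).

u(x) = 3/4·sin(8*π·x), so u'(x) = 6*π*cos(8*π*x).
Writing u(x) = A·sin(kπx/L) with A = 3/4 and k = 4, use ∫_0^L sin²(kπx/L) dx = L/2 and ∫_0^L cos²(kπx/L) dx = L/2.
u² = 9/16·sin²(8*π·x) and (u')² = 36*π^2·cos²(8*π·x), and each of sin², cos² integrates to L/2 = 1/4 over (0, 1/2).
∫_0^1/2 u² dx = 9/64, so ||u||_L² = 3/8.
∫_0^1/2 (u')² dx = 9*π^2, so ||u'||_L² = 3*π.
Ratio ||u||_L² / ||u'||_L² = 1/(8*π).
Sharp Poincaré constant on H^1_0(0, 1/2) is C_P = L/π = 1/(2*π), achieved by sin(2*π·x).
This is the k = 4 harmonic; the ratio L/(kπ) is strictly less than C_P = L/π, consistent with the sharp inequality ||u||_L² ≤ C_P ||u'||_L².


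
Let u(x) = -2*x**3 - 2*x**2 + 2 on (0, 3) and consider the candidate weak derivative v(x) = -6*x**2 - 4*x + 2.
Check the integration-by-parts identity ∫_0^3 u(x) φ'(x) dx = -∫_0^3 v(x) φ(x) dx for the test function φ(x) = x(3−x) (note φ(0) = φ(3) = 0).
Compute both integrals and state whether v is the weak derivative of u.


LHS = 999/10, RHS = 909/10. No, v is not the weak derivative of u.

u(x) = -2*x**3 - 2*x**2 + 2, classical derivative u'(x) = -6*x**2 - 4*x.
φ(x) = x(3−x), so φ'(x) = 3 - 2*x.
Note φ(0) = φ(3) = 0, so the boundary term u·φ vanishes.
LHS = ∫_0^3 u(x) φ'(x) dx = ∫_0^3 (4*x^4 - 2*x^3 - 6*x^2 - 4*x + 6) dx. Term by term:
  ∫_0^3 4*x^4 dx = 972/5;  ∫_0^3 -2*x^3 dx = -81/2;  ∫_0^3 -6*x^2 dx = -54;
  ∫_0^3 -4*x dx = -18;  ∫_0^3 6 dx = 18.
Sum: 972/5 − 81/2 − 54 − 18 + 18 = 999/10.
So LHS = 999/10.
∫_0^3 v(x) φ(x) dx = ∫_0^3 (6*x^4 - 14*x^3 - 14*x^2 + 6*x) dx. Term by term:
  ∫_0^3 6*x^4 dx = 1458/5;  ∫_0^3 -14*x^3 dx = -567/2;  ∫_0^3 -14*x^2 dx = -126;
  ∫_0^3 6*x dx = 27.
Sum: 1458/5 − 567/2 − 126 + 27 = -909/10.
So RHS = -∫_0^3 v(x) φ(x) dx = 909/10.
LHS − RHS = 9 ≠ 0, so the identity fails.
(For a valid weak derivative the identity must hold for EVERY test function, in particular this one. The failure shows v is NOT the weak derivative of u.)
Correct weak derivative would be u'(x) = -6*x**2 - 4*x.


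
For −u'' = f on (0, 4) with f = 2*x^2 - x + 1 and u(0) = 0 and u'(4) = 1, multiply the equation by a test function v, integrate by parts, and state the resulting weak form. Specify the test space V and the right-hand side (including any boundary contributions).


V = {v ∈ H^1(0, 4) : v(0) = 0} (test functions vanish at x = 0 where u is specified); weak form: ∫_0^4 u'v' dx = ∫_0^4 (2*x^2 - x + 1) v dx + v(4) for all v ∈ V.

Multiply both sides by a test function v and integrate from 0 to 4:
  ∫_0^4 −u''(x) v(x) dx = ∫_0^4 f(x) v(x) dx.
Integrate the LHS by parts once:
  ∫_0^4 −u'' v dx = −[u'(x) v(x)]_0^4 + ∫_0^4 u'(x) v'(x) dx.
Thus ∫_0^4 u'(x) v'(x) dx = ∫_0^4 f(x) v(x) dx + [u'(x) v(x)]_0^4.
Choose V so that boundary terms are either known or forced to vanish.
Mixed BC: u(0) = 0 (Dirichlet) and u'(4) = 1 (Neumann). Define V = {v ∈ H^1(0, 4) : v(0) = 0}. Then [u' v]_0^4 = u'(4)·v(4) − u'(0)·0 = v(4).
Weak formulation: find u (satisfying any essential BC) such that ∫_0^4 u'(x) v'(x) dx = ∫_0^4 f v dx + v(4) for all v ∈ V (Dirichlet at 0 absorbed into V; Neumann datum at x = 4 contributes the boundary term).
Substituting f(x) = 2*x^2 - x + 1, the right-hand side is ∫_0^4 (2*x^2 - x + 1) v dx + v(4).


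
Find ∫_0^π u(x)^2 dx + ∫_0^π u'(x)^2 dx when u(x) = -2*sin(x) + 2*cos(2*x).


||u||_{H^1(0,π)}^2 = 80/3 + 14*π

u'(x) = -4*sin(2*x) - 2*cos(x).
Expand u² and (u')² and integrate term by term on (0, π), using: for integers n ≥ 1, ∫_0^π sin²(nx) dx = ∫_0^π cos²(nx) dx = π/2; for n ≠ n', ∫_0^π sin(nx)sin(n'x) dx = ∫_0^π cos(nx)cos(n'x) dx = 0; and by product-to-sum, ∫_0^π sin(nx)cos(n'x) dx = ½∫_0^π [sin((n+n')x) + sin((n−n')x)] dx, which is 0 when n+n' is even and 2n/(n²−n'²) when n+n' is odd (it need not vanish on (0, π)).
  u² squared terms: (-2)²·∫sin(x)² dx = 4·π/2 = 2*π;  (2)²·∫cos(2x)² dx = 4·π/2 = 2*π.
  u² cross terms: 2·(-2)·(2)·∫sin(x)·cos(2x) dx = -8·(-2/3) = 16/3.
  So ∫_0^π u² dx = 2*π + 2*π + 16/3 = 16/3 + 4*π.
  (u')² squared terms: (-4)²·∫sin(2x)² dx = 16·π/2 = 8*π;  (-2)²·∫cos(x)² dx = 4·π/2 = 2*π.
  (u')² cross terms: 2·(-4)·(-2)·∫sin(2x)·cos(x) dx = 16·(4/3) = 64/3.
  So ∫_0^π (u')² dx = 8*π + 2*π + 64/3 = 64/3 + 10*π.
||u||_{H^1}^2 = (16/3 + 4*π) + (64/3 + 10*π) = 80/3 + 14*π.


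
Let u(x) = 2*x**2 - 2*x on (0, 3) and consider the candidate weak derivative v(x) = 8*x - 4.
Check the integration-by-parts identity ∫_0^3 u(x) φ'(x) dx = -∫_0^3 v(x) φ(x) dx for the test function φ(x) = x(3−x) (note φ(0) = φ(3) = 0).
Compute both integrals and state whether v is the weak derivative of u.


LHS = -18, RHS = -36. No, v is not the weak derivative of u.

u(x) = 2*x**2 - 2*x, classical derivative u'(x) = 4*x - 2.
φ(x) = x(3−x), so φ'(x) = 3 - 2*x.
Note φ(0) = φ(3) = 0, so the boundary term u·φ vanishes.
LHS = ∫_0^3 u(x) φ'(x) dx = ∫_0^3 (-4*x^3 + 10*x^2 - 6*x) dx. Term by term:
  ∫_0^3 -4*x^3 dx = -81;  ∫_0^3 10*x^2 dx = 90;  ∫_0^3 -6*x dx = -27.
Sum: -81 + 90 − 27 = -18.
So LHS = -18.
∫_0^3 v(x) φ(x) dx = ∫_0^3 (-8*x^3 + 28*x^2 - 12*x) dx. Term by term:
  ∫_0^3 -8*x^3 dx = -162;  ∫_0^3 28*x^2 dx = 252;  ∫_0^3 -12*x dx = -54.
Sum: -162 + 252 − 54 = 36.
So RHS = -∫_0^3 v(x) φ(x) dx = -36.
LHS − RHS = 18 ≠ 0, so the identity fails.
(For a valid weak derivative the identity must hold for EVERY test function, in particular this one. The failure shows v is NOT the weak derivative of u.)
Correct weak derivative would be u'(x) = 4*x - 2.


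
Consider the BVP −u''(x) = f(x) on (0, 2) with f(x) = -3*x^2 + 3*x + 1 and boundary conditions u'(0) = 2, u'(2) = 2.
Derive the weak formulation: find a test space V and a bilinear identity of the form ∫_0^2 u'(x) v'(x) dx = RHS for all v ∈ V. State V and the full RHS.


V = H^1(0, 2) (v unrestricted at boundary; u is determined up to an additive constant); weak form: ∫_0^2 u'v' dx = ∫_0^2 (-3*x^2 + 3*x + 1) v dx + 2·v(2) − 2·v(0) for all v ∈ V.

Multiply both sides by a test function v and integrate from 0 to 2:
  ∫_0^2 −u''(x) v(x) dx = ∫_0^2 f(x) v(x) dx.
Integrate the LHS by parts once:
  ∫_0^2 −u'' v dx = −[u'(x) v(x)]_0^2 + ∫_0^2 u'(x) v'(x) dx.
Thus ∫_0^2 u'(x) v'(x) dx = ∫_0^2 f(x) v(x) dx + [u'(x) v(x)]_0^2.
Choose V so that boundary terms are either known or forced to vanish.
u has inhomogeneous Neumann u'(0) = 2, u'(2) = 2. [u' v]_0^2 = (2)·v(2) − (2)·v(0) = 2·v(2) − 2·v(0). Take V = H^1(0, 2); boundary term becomes part of RHS.
Weak formulation: find u (satisfying any essential BC) such that ∫_0^2 u'(x) v'(x) dx = ∫_0^2 f v dx + 2·v(2) − 2·v(0) for all v ∈ V (Neumann data are natural BCs: they enter the RHS as boundary terms).
Substituting f(x) = -3*x^2 + 3*x + 1, the right-hand side is ∫_0^2 (-3*x^2 + 3*x + 1) v dx + 2·v(2) − 2·v(0).
Compatibility check (pure Neumann): taking v ≡ 1 ∈ V gives 0 = ∫_0^2 f dx + (2) − (2), i.e. ∫_0^2 f dx must equal u'(0) − u'(2) = 0. Indeed ∫_0^2 (-3*x^2 + 3*x + 1) dx = 0, so the data are compatible. The solution is then unique only up to an additive constant (fix it e.g. by requiring ∫_0^2 u dx = 0).


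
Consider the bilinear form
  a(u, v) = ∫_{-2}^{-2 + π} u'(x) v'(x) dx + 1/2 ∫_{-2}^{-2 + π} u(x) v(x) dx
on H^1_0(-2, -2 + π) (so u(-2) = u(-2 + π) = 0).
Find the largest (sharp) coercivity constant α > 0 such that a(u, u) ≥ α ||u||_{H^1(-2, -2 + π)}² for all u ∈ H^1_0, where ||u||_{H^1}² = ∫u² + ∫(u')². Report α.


α = 3/4

Coercivity of a(·,·) on H^1_0(-2, -2 + π) means a(u, u) ≥ α ||u||_{H^1}² for every u ∈ H^1_0.
The interval has length L = π, and Poincaré/coercivity depend only on L. Here a(u, u) = ∫(u')² + (1/2)·∫u².
Here 0 < c = 1/2 < 1. The condition a(u,u) ≥ α||u||_{H^1}² reads (1−α)∫(u')² ≥ (α−c)∫u². Any admissible α is ≤ 1 (rapidly oscillating u have ∫u²/∫(u')² → 0), and α = 1 would force 0 ≥ (1−c)∫u², impossible since c < 1; so 1−α > 0. By the sharp Poincaré inequality on H^1_0 of an interval of length L, ∫(u')² ≥ (π/L)²∫u² with equality for the first sine mode sin(π(x−x₀)/L) (x₀ the left endpoint), so the inequality holds for all u iff (1−α)(π/L)² ≥ α − c, i.e. α ≤ ((π/L)² + c)/((π/L)² + 1) = (1 + c(L/π)²)/(1 + (L/π)²). With (π/L)² = 1 and c = 1/2, the largest admissible constant is α = ((π/L)² + c)/((π/L)² + 1).
Simplifying, α = 3/4.


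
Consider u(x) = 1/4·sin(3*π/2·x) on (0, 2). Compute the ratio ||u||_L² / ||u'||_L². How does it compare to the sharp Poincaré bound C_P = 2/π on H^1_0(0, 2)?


||u||_L² / ||u'||_L² = 2/(3*π) < C_P = 2/π.

u(x) = 1/4·sin(3*π/2·x), so u'(x) = 3*π*cos(3*π*x/2)/8.
Writing u(x) = A·sin(kπx/L) with A = 1/4 and k = 3, use ∫_0^L sin²(kπx/L) dx = L/2 and ∫_0^L cos²(kπx/L) dx = L/2.
u² = 1/16·sin²(3*π/2·x) and (u')² = 9*π^2/64·cos²(3*π/2·x), and each of sin², cos² integrates to L/2 = 1 over (0, 2).
∫_0^2 u² dx = 1/16, so ||u||_L² = 1/4.
∫_0^2 (u')² dx = 9*π^2/64, so ||u'||_L² = 3*π/8.
Ratio ||u||_L² / ||u'||_L² = 2/(3*π).
Sharp Poincaré constant on H^1_0(0, 2) is C_P = L/π = 2/π, achieved by sin(π/2·x).
This is the k = 3 harmonic; the ratio L/(kπ) is strictly less than C_P = L/π, consistent with the sharp inequality ||u||_L² ≤ C_P ||u'||_L².


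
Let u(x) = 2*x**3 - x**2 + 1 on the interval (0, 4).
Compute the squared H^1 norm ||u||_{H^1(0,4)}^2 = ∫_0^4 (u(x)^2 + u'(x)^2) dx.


||u||_{H^1}^2 = 454156/35

The H^1 norm (squared) on an interval (0, L) is
  ||u||_{H^1}^2 = ∫_0^L u(x)^2 dx + ∫_0^L u'(x)^2 dx.
Compute u'(x) = 6*x**2 - 2*x.
Then u(x)^2 = 4*x**6 - 4*x**5 + x**4 + 4*x**3 - 2*x**2 + 1 and u'(x)^2 = 36*x**4 - 24*x**3 + 4*x**2.
Integrate each monomial from 0 to 4 using ∫_0^4 c·x^n dx = c·4^(n+1)/(n+1):
  ∫_0^4 u(x)^2 dx = ∫_0^4 (4*x^6 - 4*x^5 + x^4 + 4*x^3 - 2*x^2 + 1) dx. Term by term:
    ∫_0^4 4*x^6 dx = 65536/7;  ∫_0^4 -4*x^5 dx = -8192/3;  ∫_0^4 x^4 dx = 1024/5;
    ∫_0^4 4*x^3 dx = 256;  ∫_0^4 -2*x^2 dx = -128/3;  ∫_0^4 1 dx = 4.
  Sum: 65536/7 − 8192/3 + 1024/5 + 256 − 128/3 + 4 = 740644/105.
  ∫_0^4 u'(x)^2 dx = ∫_0^4 (36*x^4 - 24*x^3 + 4*x^2) dx. Term by term:
    ∫_0^4 36*x^4 dx = 36864/5;  ∫_0^4 -24*x^3 dx = -1536;  ∫_0^4 4*x^2 dx = 256/3.
  Sum: 36864/5 − 1536 + 256/3 = 88832/15.
Adding: ||u||_{H^1}^2 = 740644/105 + 88832/15 = 454156/35.


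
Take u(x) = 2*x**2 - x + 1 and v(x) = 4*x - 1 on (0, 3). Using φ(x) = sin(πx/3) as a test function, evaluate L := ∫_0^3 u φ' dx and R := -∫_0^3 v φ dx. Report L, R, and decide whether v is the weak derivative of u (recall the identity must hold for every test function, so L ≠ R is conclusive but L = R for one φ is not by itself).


LHS = -30/π, RHS = -30/π. Yes, v = u' weakly.

u(x) = 2*x**2 - x + 1, classical derivative u'(x) = 4*x - 1.
φ(x) = sin(πx/3), so φ'(x) = π*cos(π*x/3)/3.
Note φ(0) = φ(3) = 0, so the boundary term u·φ vanishes.
LHS = ∫_0^3 u(x) φ'(x) dx = ∫_0^3 (2*π*x^2*cos(π*x/3)/3 - π*x*cos(π*x/3)/3 + π*cos(π*x/3)/3) dx. Term by term:
  ∫_0^3 π*cos(π*x/3)/3 dx = 0;  ∫_0^3 -π*x*cos(π*x/3)/3 dx = 6/π;  ∫_0^3 2*π*x^2*cos(π*x/3)/3 dx = -36/π.
Sum: 0 + 6/π − 36/π = -30/π.
So LHS = -30/π.
∫_0^3 v(x) φ(x) dx = ∫_0^3 (4*x*sin(π*x/3) - sin(π*x/3)) dx. Term by term:
  ∫_0^3 -sin(π*x/3) dx = -6/π;  ∫_0^3 4*x*sin(π*x/3) dx = 36/π.
Sum: -6/π + 36/π = 30/π.
So RHS = -∫_0^3 v(x) φ(x) dx = -30/π.
LHS = RHS, so the identity holds for this test φ.
Moreover u is smooth here and v(x) = u'(x) = 4*x - 1 pointwise, so the identity holds for every test function. Hence v is the weak derivative of u.


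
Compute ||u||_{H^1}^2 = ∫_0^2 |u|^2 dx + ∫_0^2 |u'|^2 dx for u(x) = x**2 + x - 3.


||u||_{H^1}^2 = 416/15

The H^1 norm (squared) on an interval (0, L) is
  ||u||_{H^1}^2 = ∫_0^L u(x)^2 dx + ∫_0^L u'(x)^2 dx.
Compute u'(x) = 2*x + 1.
Then u(x)^2 = x**4 + 2*x**3 - 5*x**2 - 6*x + 9 and u'(x)^2 = 4*x**2 + 4*x + 1.
Integrate each monomial from 0 to 2 using ∫_0^2 c·x^n dx = c·2^(n+1)/(n+1):
  ∫_0^2 u(x)^2 dx = ∫_0^2 (x^4 + 2*x^3 - 5*x^2 - 6*x + 9) dx. Term by term:
    ∫_0^2 x^4 dx = 32/5;  ∫_0^2 2*x^3 dx = 8;  ∫_0^2 -5*x^2 dx = -40/3;
    ∫_0^2 -6*x dx = -12;  ∫_0^2 9 dx = 18.
  Sum: 32/5 + 8 − 40/3 − 12 + 18 = 106/15.
  ∫_0^2 u'(x)^2 dx = ∫_0^2 (4*x^2 + 4*x + 1) dx. Term by term:
    ∫_0^2 4*x^2 dx = 32/3;  ∫_0^2 4*x dx = 8;  ∫_0^2 1 dx = 2.
  Sum: 32/3 + 8 + 2 = 62/3.
Adding: ||u||_{H^1}^2 = 106/15 + 62/3 = 416/15.


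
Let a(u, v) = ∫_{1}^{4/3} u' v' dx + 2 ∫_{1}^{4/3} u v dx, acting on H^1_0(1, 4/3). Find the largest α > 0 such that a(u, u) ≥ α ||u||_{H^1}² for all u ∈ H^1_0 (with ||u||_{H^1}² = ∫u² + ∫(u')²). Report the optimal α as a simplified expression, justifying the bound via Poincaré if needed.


α = 1

Coercivity of a(·,·) on H^1_0(1, 4/3) means a(u, u) ≥ α ||u||_{H^1}² for every u ∈ H^1_0.
The interval has length L = 1/3, and Poincaré/coercivity depend only on L. Here a(u, u) = ∫(u')² + (2)·∫u².
Here c = 2 ≥ 1, so a(u,u) = ∫(u')² + c∫u² ≥ ∫(u')² + ∫u² = ||u||_{H^1}², i.e. α = 1 works. No larger α is possible: a(u,u) ≥ α||u||_{H^1}² means (1−α)∫(u')² ≥ (α−c)∫u², and for the modes u_n = sin(nπ(x−x₀)/L) (x₀ the left endpoint) one has ∫u_n²/∫(u_n')² = (L/(nπ))² → 0, so a(u_n,u_n)/||u_n||_{H^1}² → 1. Hence the optimal constant is α = 1.
Therefore α = 1.


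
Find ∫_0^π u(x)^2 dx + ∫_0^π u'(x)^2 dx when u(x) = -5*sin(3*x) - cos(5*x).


||u||_{H^1(0,π)}^2 = 138*π

u'(x) = 5*sin(5*x) - 15*cos(3*x).
Expand u² and (u')² and integrate term by term on (0, π), using: for integers n ≥ 1, ∫_0^π sin²(nx) dx = ∫_0^π cos²(nx) dx = π/2; for n ≠ n', ∫_0^π sin(nx)sin(n'x) dx = ∫_0^π cos(nx)cos(n'x) dx = 0; and by product-to-sum, ∫_0^π sin(nx)cos(n'x) dx = ½∫_0^π [sin((n+n')x) + sin((n−n')x)] dx, which is 0 when n+n' is even and 2n/(n²−n'²) when n+n' is odd (it need not vanish on (0, π)).
  u² squared terms: (-1)²·∫cos(5x)² dx = 1·π/2 = π/2;  (-5)²·∫sin(3x)² dx = 25·π/2 = 25*π/2.
  u² cross terms: 2·(-1)·(-5)·∫cos(5x)·sin(3x) dx = 10·(0) = 0.
  So ∫_0^π u² dx = π/2 + 25*π/2 + 0 = 13*π.
  (u')² squared terms: (-15)²·∫cos(3x)² dx = 225·π/2 = 225*π/2;  (5)²·∫sin(5x)² dx = 25·π/2 = 25*π/2.
  (u')² cross terms: 2·(-15)·(5)·∫cos(3x)·sin(5x) dx = -150·(0) = 0.
  So ∫_0^π (u')² dx = 225*π/2 + 25*π/2 + 0 = 125*π.
||u||_{H^1}^2 = (13*π) + (125*π) = 138*π.


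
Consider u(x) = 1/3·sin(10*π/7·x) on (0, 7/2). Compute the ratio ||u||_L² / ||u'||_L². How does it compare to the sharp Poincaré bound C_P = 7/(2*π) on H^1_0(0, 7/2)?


||u||_L² / ||u'||_L² = 7/(10*π) < C_P = 7/(2*π).

u(x) = 1/3·sin(10*π/7·x), so u'(x) = 10*π*cos(10*π*x/7)/21.
Writing u(x) = A·sin(kπx/L) with A = 1/3 and k = 5, use ∫_0^L sin²(kπx/L) dx = L/2 and ∫_0^L cos²(kπx/L) dx = L/2.
u² = 1/9·sin²(10*π/7·x) and (u')² = 100*π^2/441·cos²(10*π/7·x), and each of sin², cos² integrates to L/2 = 7/4 over (0, 7/2).
∫_0^7/2 u² dx = 7/36, so ||u||_L² = sqrt(7)/6.
∫_0^7/2 (u')² dx = 25*π^2/63, so ||u'||_L² = 5*sqrt(7)*π/21.
Ratio ||u||_L² / ||u'||_L² = 7/(10*π).
Sharp Poincaré constant on H^1_0(0, 7/2) is C_P = L/π = 7/(2*π), achieved by sin(2*π/7·x).
This is the k = 5 harmonic; the ratio L/(kπ) is strictly less than C_P = L/π, consistent with the sharp inequality ||u||_L² ≤ C_P ||u'||_L².


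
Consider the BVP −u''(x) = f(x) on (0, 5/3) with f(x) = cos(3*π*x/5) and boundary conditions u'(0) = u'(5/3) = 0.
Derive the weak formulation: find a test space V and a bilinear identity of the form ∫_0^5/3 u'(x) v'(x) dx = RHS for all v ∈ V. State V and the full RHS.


V = H^1(0, 5/3) (no boundary constraint on v; u is determined up to an additive constant); weak form: ∫_0^5/3 u'v' dx = ∫_0^5/3 (cos(3*π*x/5)) v dx for all v ∈ V.

Multiply both sides by a test function v and integrate from 0 to 5/3:
  ∫_0^5/3 −u''(x) v(x) dx = ∫_0^5/3 f(x) v(x) dx.
Integrate the LHS by parts once:
  ∫_0^5/3 −u'' v dx = −[u'(x) v(x)]_0^5/3 + ∫_0^5/3 u'(x) v'(x) dx.
Thus ∫_0^5/3 u'(x) v'(x) dx = ∫_0^5/3 f(x) v(x) dx + [u'(x) v(x)]_0^5/3.
Choose V so that boundary terms are either known or forced to vanish.
u has homogeneous Neumann: u'(0) = u'(5/3) = 0. So [u' v]_0^5/3 = 0·v(5/3) − 0·v(0) = 0 for any v; take V = H^1(0, 5/3).
Weak formulation: find u (satisfying any essential BC) such that ∫_0^5/3 u'(x) v'(x) dx = ∫_0^5/3 f v dx for all v ∈ V (homogeneous Neumann, so boundary terms vanish).
Substituting f(x) = cos(3*π*x/5), the right-hand side is ∫_0^5/3 (cos(3*π*x/5)) v dx.
Compatibility check (pure Neumann): taking v ≡ 1 ∈ V gives 0 = ∫_0^5/3 f dx + (0) − (0), i.e. ∫_0^5/3 f dx must equal u'(0) − u'(5/3) = 0. Indeed ∫_0^5/3 (cos(3*π*x/5)) dx = 0, so the data are compatible. The solution is then unique only up to an additive constant (fix it e.g. by requiring ∫_0^5/3 u dx = 0).


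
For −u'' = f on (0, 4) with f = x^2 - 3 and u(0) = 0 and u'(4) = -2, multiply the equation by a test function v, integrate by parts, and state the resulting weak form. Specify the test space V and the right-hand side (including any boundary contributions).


V = {v ∈ H^1(0, 4) : v(0) = 0} (test functions vanish at x = 0 where u is specified); weak form: ∫_0^4 u'v' dx = ∫_0^4 (x^2 - 3) v dx − 2·v(4) for all v ∈ V.

Multiply both sides by a test function v and integrate from 0 to 4:
  ∫_0^4 −u''(x) v(x) dx = ∫_0^4 f(x) v(x) dx.
Integrate the LHS by parts once:
  ∫_0^4 −u'' v dx = −[u'(x) v(x)]_0^4 + ∫_0^4 u'(x) v'(x) dx.
Thus ∫_0^4 u'(x) v'(x) dx = ∫_0^4 f(x) v(x) dx + [u'(x) v(x)]_0^4.
Choose V so that boundary terms are either known or forced to vanish.
Mixed BC: u(0) = 0 (Dirichlet) and u'(4) = -2 (Neumann). Define V = {v ∈ H^1(0, 4) : v(0) = 0}. Then [u' v]_0^4 = u'(4)·v(4) − u'(0)·0 = − 2·v(4).
Weak formulation: find u (satisfying any essential BC) such that ∫_0^4 u'(x) v'(x) dx = ∫_0^4 f v dx − 2·v(4) for all v ∈ V (Dirichlet at 0 absorbed into V; Neumann datum at x = 4 contributes the boundary term).
Substituting f(x) = x^2 - 3, the right-hand side is ∫_0^4 (x^2 - 3) v dx − 2·v(4).


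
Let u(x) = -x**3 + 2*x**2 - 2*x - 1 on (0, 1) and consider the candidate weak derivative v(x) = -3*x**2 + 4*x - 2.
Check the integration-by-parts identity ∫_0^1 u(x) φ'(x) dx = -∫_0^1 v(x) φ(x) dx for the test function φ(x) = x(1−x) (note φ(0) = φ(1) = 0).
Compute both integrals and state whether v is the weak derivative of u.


LHS = 3/20, RHS = 3/20. Yes, v = u' weakly.

u(x) = -x**3 + 2*x**2 - 2*x - 1, classical derivative u'(x) = -3*x**2 + 4*x - 2.
φ(x) = x(1−x), so φ'(x) = 1 - 2*x.
Note φ(0) = φ(1) = 0, so the boundary term u·φ vanishes.
LHS = ∫_0^1 u(x) φ'(x) dx = ∫_0^1 (2*x^4 - 5*x^3 + 6*x^2 - 1) dx. Term by term:
  ∫_0^1 2*x^4 dx = 2/5;  ∫_0^1 -5*x^3 dx = -5/4;  ∫_0^1 6*x^2 dx = 2;
  ∫_0^1 -1 dx = -1.
Sum: 2/5 − 5/4 + 2 − 1 = 3/20.
So LHS = 3/20.
∫_0^1 v(x) φ(x) dx = ∫_0^1 (3*x^4 - 7*x^3 + 6*x^2 - 2*x) dx. Term by term:
  ∫_0^1 3*x^4 dx = 3/5;  ∫_0^1 -7*x^3 dx = -7/4;  ∫_0^1 6*x^2 dx = 2;
  ∫_0^1 -2*x dx = -1.
Sum: 3/5 − 7/4 + 2 − 1 = -3/20.
So RHS = -∫_0^1 v(x) φ(x) dx = 3/20.
LHS = RHS, so the identity holds for this test φ.
Moreover u is smooth here and v(x) = u'(x) = -3*x**2 + 4*x - 2 pointwise, so the identity holds for every test function. Hence v is the weak derivative of u.


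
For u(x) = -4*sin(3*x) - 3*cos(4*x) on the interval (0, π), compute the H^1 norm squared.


||u||_{H^1(0,π)}^2 = -2448/7 + 313*π/2

u'(x) = 12*sin(4*x) - 12*cos(3*x).
Expand u² and (u')² and integrate term by term on (0, π), using: for integers n ≥ 1, ∫_0^π sin²(nx) dx = ∫_0^π cos²(nx) dx = π/2; for n ≠ n', ∫_0^π sin(nx)sin(n'x) dx = ∫_0^π cos(nx)cos(n'x) dx = 0; and by product-to-sum, ∫_0^π sin(nx)cos(n'x) dx = ½∫_0^π [sin((n+n')x) + sin((n−n')x)] dx, which is 0 when n+n' is even and 2n/(n²−n'²) when n+n' is odd (it need not vanish on (0, π)).
  u² squared terms: (-4)²·∫sin(3x)² dx = 16·π/2 = 8*π;  (-3)²·∫cos(4x)² dx = 9·π/2 = 9*π/2.
  u² cross terms: 2·(-4)·(-3)·∫sin(3x)·cos(4x) dx = 24·(-6/7) = -144/7.
  So ∫_0^π u² dx = 8*π + 9*π/2 − 144/7 = -144/7 + 25*π/2.
  (u')² squared terms: (-12)²·∫cos(3x)² dx = 144·π/2 = 72*π;  (12)²·∫sin(4x)² dx = 144·π/2 = 72*π.
  (u')² cross terms: 2·(-12)·(12)·∫cos(3x)·sin(4x) dx = -288·(8/7) = -2304/7.
  So ∫_0^π (u')² dx = 72*π + 72*π − 2304/7 = -2304/7 + 144*π.
||u||_{H^1}^2 = (-144/7 + 25*π/2) + (-2304/7 + 144*π) = -2448/7 + 313*π/2.


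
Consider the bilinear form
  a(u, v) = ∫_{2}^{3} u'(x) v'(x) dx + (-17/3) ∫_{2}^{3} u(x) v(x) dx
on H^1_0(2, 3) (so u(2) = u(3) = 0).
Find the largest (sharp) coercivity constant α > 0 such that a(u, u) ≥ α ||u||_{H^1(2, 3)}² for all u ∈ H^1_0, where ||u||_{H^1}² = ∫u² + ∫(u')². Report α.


α = (-17/3 + π^2)/(1 + π^2)

Coercivity of a(·,·) on H^1_0(2, 3) means a(u, u) ≥ α ||u||_{H^1}² for every u ∈ H^1_0.
The interval has length L = 1, and Poincaré/coercivity depend only on L. Here a(u, u) = ∫(u')² + (-17/3)·∫u².
Here c = -17/3 < 0 with |c| < (π/L)² = π^2, so coercivity still holds. The condition a(u,u) ≥ α||u||_{H^1}² reads (1−α)∫(u')² ≥ (α−c)∫u². Any admissible α is ≤ 1 (rapidly oscillating u have ∫u²/∫(u')² → 0), and α = 1 would force 0 ≥ (1−c)∫u², impossible since c < 1; so 1−α > 0. By the sharp Poincaré inequality on H^1_0 of an interval of length L, ∫(u')² ≥ (π/L)²∫u² with equality for the first sine mode sin(π(x−x₀)/L) (x₀ the left endpoint), so the inequality holds for all u iff (1−α)(π/L)² ≥ α − c, i.e. α ≤ ((π/L)² + c)/((π/L)² + 1) = (1 + c(L/π)²)/(1 + (L/π)²). (Direct route, valid since c ≤ 0: Poincaré gives c∫u² ≥ c(L/π)²∫(u')², so a(u,u) ≥ (1 + c(L/π)²)∫(u')², while ||u||_{H^1}² ≤ (1 + (L/π)²)∫(u')²; dividing yields the same α.) With (π/L)² = π^2 and c = -17/3, the largest admissible constant is α = ((π/L)² + c)/((π/L)² + 1).
Simplifying, α = (-17/3 + π^2)/(1 + π^2).


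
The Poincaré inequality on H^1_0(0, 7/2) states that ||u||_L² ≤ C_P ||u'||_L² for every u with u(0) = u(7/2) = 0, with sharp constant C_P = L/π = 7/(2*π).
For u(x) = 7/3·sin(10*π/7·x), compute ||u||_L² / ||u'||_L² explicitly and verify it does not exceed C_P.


||u||_L² / ||u'||_L² = 7/(10*π) < C_P = 7/(2*π).

u(x) = 7/3·sin(10*π/7·x), so u'(x) = 10*π*cos(10*π*x/7)/3.
Writing u(x) = A·sin(kπx/L) with A = 7/3 and k = 5, use ∫_0^L sin²(kπx/L) dx = L/2 and ∫_0^L cos²(kπx/L) dx = L/2.
u² = 49/9·sin²(10*π/7·x) and (u')² = 100*π^2/9·cos²(10*π/7·x), and each of sin², cos² integrates to L/2 = 7/4 over (0, 7/2).
∫_0^7/2 u² dx = 343/36, so ||u||_L² = 7*sqrt(7)/6.
∫_0^7/2 (u')² dx = 175*π^2/9, so ||u'||_L² = 5*sqrt(7)*π/3.
Ratio ||u||_L² / ||u'||_L² = 7/(10*π).
Sharp Poincaré constant on H^1_0(0, 7/2) is C_P = L/π = 7/(2*π), achieved by sin(2*π/7·x).
This is the k = 5 harmonic; the ratio L/(kπ) is strictly less than C_P = L/π, consistent with the sharp inequality ||u||_L² ≤ C_P ||u'||_L².


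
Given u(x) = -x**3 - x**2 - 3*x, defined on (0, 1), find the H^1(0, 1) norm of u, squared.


||u||_{H^1}^2 = 7037/210

The H^1 norm (squared) on an interval (0, L) is
  ||u||_{H^1}^2 = ∫_0^L u(x)^2 dx + ∫_0^L u'(x)^2 dx.
Compute u'(x) = -3*x**2 - 2*x - 3.
Then u(x)^2 = x**6 + 2*x**5 + 7*x**4 + 6*x**3 + 9*x**2 and u'(x)^2 = 9*x**4 + 12*x**3 + 22*x**2 + 12*x + 9.
Integrate each monomial from 0 to 1 using ∫_0^1 c·x^n dx = c·1^(n+1)/(n+1):
  ∫_0^1 u(x)^2 dx = ∫_0^1 (x^6 + 2*x^5 + 7*x^4 + 6*x^3 + 9*x^2) dx. Term by term:
    ∫_0^1 x^6 dx = 1/7;  ∫_0^1 2*x^5 dx = 1/3;  ∫_0^1 7*x^4 dx = 7/5;
    ∫_0^1 6*x^3 dx = 3/2;  ∫_0^1 9*x^2 dx = 3.
  Sum: 1/7 + 1/3 + 7/5 + 3/2 + 3 = 1339/210.
  ∫_0^1 u'(x)^2 dx = ∫_0^1 (9*x^4 + 12*x^3 + 22*x^2 + 12*x + 9) dx. Term by term:
    ∫_0^1 9*x^4 dx = 9/5;  ∫_0^1 12*x^3 dx = 3;  ∫_0^1 22*x^2 dx = 22/3;
    ∫_0^1 12*x dx = 6;  ∫_0^1 9 dx = 9.
  Sum: 9/5 + 3 + 22/3 + 6 + 9 = 407/15.
Adding: ||u||_{H^1}^2 = 1339/210 + 407/15 = 7037/210.


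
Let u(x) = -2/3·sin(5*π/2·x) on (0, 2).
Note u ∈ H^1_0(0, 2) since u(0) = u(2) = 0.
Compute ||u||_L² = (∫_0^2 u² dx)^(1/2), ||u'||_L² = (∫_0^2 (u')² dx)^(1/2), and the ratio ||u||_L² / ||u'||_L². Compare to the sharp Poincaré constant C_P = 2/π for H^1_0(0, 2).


||u||_L² / ||u'||_L² = 2/(5*π) < C_P = 2/π.

u(x) = -2/3·sin(5*π/2·x), so u'(x) = -5*π*cos(5*π*x/2)/3.
Writing u(x) = A·sin(kπx/L) with A = -2/3 and k = 5, use ∫_0^L sin²(kπx/L) dx = L/2 and ∫_0^L cos²(kπx/L) dx = L/2.
u² = 4/9·sin²(5*π/2·x) and (u')² = 25*π^2/9·cos²(5*π/2·x), and each of sin², cos² integrates to L/2 = 1 over (0, 2).
∫_0^2 u² dx = 4/9, so ||u||_L² = 2/3.
∫_0^2 (u')² dx = 25*π^2/9, so ||u'||_L² = 5*π/3.
Ratio ||u||_L² / ||u'||_L² = 2/(5*π).
Sharp Poincaré constant on H^1_0(0, 2) is C_P = L/π = 2/π, achieved by sin(π/2·x).
This is the k = 5 harmonic; the ratio L/(kπ) is strictly less than C_P = L/π, consistent with the sharp inequality ||u||_L² ≤ C_P ||u'||_L².


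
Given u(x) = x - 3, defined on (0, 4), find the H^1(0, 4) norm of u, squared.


||u||_{H^1}^2 = 40/3

The H^1 norm (squared) on an interval (0, L) is
  ||u||_{H^1}^2 = ∫_0^L u(x)^2 dx + ∫_0^L u'(x)^2 dx.
Compute u'(x) = 1.
Then u(x)^2 = x**2 - 6*x + 9 and u'(x)^2 = 1.
Integrate each monomial from 0 to 4 using ∫_0^4 c·x^n dx = c·4^(n+1)/(n+1):
  ∫_0^4 u(x)^2 dx = ∫_0^4 (x^2 - 6*x + 9) dx. Term by term:
    ∫_0^4 x^2 dx = 64/3;  ∫_0^4 -6*x dx = -48;  ∫_0^4 9 dx = 36.
  Sum: 64/3 − 48 + 36 = 28/3.
  ∫_0^4 u'(x)^2 dx = ∫_0^4 (1) dx. Term by term:
    ∫_0^4 1 dx = 4.
Adding: ||u||_{H^1}^2 = 28/3 + 4 = 40/3.


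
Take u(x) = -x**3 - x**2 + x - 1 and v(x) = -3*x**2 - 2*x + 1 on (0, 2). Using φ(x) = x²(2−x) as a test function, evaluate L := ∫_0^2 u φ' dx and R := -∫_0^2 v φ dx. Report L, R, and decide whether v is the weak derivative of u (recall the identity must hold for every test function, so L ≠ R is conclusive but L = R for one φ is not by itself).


LHS = 124/15, RHS = 124/15. Yes, v = u' weakly.

u(x) = -x**3 - x**2 + x - 1, classical derivative u'(x) = -3*x**2 - 2*x + 1.
φ(x) = x²(2−x), so φ'(x) = x*(4 - 3*x).
Note φ(0) = φ(2) = 0, so the boundary term u·φ vanishes.
LHS = ∫_0^2 u(x) φ'(x) dx = ∫_0^2 (3*x^5 - x^4 - 7*x^3 + 7*x^2 - 4*x) dx. Term by term:
  ∫_0^2 3*x^5 dx = 32;  ∫_0^2 -x^4 dx = -32/5;  ∫_0^2 -7*x^3 dx = -28;
  ∫_0^2 7*x^2 dx = 56/3;  ∫_0^2 -4*x dx = -8.
Sum: 32 − 32/5 − 28 + 56/3 − 8 = 124/15.
So LHS = 124/15.
∫_0^2 v(x) φ(x) dx = ∫_0^2 (3*x^5 - 4*x^4 - 5*x^3 + 2*x^2) dx. Term by term:
  ∫_0^2 3*x^5 dx = 32;  ∫_0^2 -4*x^4 dx = -128/5;  ∫_0^2 -5*x^3 dx = -20;
  ∫_0^2 2*x^2 dx = 16/3.
Sum: 32 − 128/5 − 20 + 16/3 = -124/15.
So RHS = -∫_0^2 v(x) φ(x) dx = 124/15.
LHS = RHS, so the identity holds for this test φ.
Moreover u is smooth here and v(x) = u'(x) = -3*x**2 - 2*x + 1 pointwise, so the identity holds for every test function. Hence v is the weak derivative of u.
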